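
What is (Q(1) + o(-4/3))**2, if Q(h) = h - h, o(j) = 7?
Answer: 49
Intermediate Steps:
Q(h) = 0
(Q(1) + o(-4/3))**2 = (0 + 7)**2 = 7**2 = 49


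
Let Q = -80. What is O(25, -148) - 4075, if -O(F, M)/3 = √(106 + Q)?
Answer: -4075 - 3*√26 ≈ -4090.3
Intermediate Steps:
O(F, M) = -3*√26 (O(F, M) = -3*√(106 - 80) = -3*√26)
O(25, -148) - 4075 = -3*√26 - 4075 = -4075 - 3*√26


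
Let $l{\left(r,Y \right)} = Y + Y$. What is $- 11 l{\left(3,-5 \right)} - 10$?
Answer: $100$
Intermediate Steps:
$l{\left(r,Y \right)} = 2 Y$
$- 11 l{\left(3,-5 \right)} - 10 = - 11 \cdot 2 \left(-5\right) - 10 = \left(-11\right) \left(-10\right) - 10 = 110 - 10 = 100$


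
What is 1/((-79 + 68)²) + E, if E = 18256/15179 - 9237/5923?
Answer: -3791549118/10878531257 ≈ -0.34854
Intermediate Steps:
E = -32078135/89905217 (E = 18256*(1/15179) - 9237*1/5923 = 18256/15179 - 9237/5923 = -32078135/89905217 ≈ -0.35680)
1/((-79 + 68)²) + E = 1/((-79 + 68)²) - 32078135/89905217 = 1/((-11)²) - 32078135/89905217 = 1/121 - 32078135/89905217 = -3791549118/10878531257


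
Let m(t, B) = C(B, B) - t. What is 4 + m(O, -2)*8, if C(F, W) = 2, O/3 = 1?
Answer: -4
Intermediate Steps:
O = 3 (O = 3*1 = 3)
m(t, B) = 2 - t
4 + m(O, -2)*8 = 4 + (2 - 1*3)*8 = 4 + (2 - 3)*8 = 4 - 1*8 = 4 - 8 = -4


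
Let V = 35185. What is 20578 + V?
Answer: 55763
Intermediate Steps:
20578 + V = 20578 + 35185 = 55763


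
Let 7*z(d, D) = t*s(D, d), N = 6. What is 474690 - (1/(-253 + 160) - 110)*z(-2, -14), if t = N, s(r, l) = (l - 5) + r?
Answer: 14654004/31 ≈ 4.7271e+5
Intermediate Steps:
s(r, l) = -5 + l + r (s(r, l) = (-5 + l) + r = -5 + l + r)
t = 6
z(d, D) = -30/7 + 6*D/7 + 6*d/7 (z(d, D) = (6*(-5 + d + D))/7 = (6*(-5 + D + d))/7 = (-30 + 6*D + 6*d)/7 = -30/7 + 6*D/7 + 6*d/7)
474690 - (1/(-253 + 160) - 110)*z(-2, -14) = 474690 - (1/(-253 + 160) - 110)*(-30/7 + (6/7)*(-14) + (6/7)*(-2)) = 474690 - (1/(-93) - 110)*(-30/7 - 12 - 12/7) = 474690 - (-1/93 - 110)*(-18) = 474690 - (-10231)*(-18)/93 = 474690 - 1*61386/31 = 474690 - 61386/31 = 14654004/31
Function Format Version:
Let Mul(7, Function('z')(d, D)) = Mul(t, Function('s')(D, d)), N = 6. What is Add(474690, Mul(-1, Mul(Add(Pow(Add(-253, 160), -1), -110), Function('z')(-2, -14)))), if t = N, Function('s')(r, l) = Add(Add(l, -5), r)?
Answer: Rational(14654004, 31) ≈ 4.7271e+5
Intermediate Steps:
Function('s')(r, l) = Add(-5, l, r) (Function('s')(r, l) = Add(Add(-5, l), r) = Add(-5, l, r))
t = 6
Function('z')(d, D) = Add(Rational(-30, 7), Mul(Rational(6, 7), D), Mul(Rational(6, 7), d)) (Function('z')(d, D) = Mul(Rational(1, 7), Mul(6, Add(-5, d, D))) = Mul(Rational(1, 7), Mul(6, Add(-5, D, d))) = Mul(Rational(1, 7), Add(-30, Mul(6, D), Mul(6, d))) = Add(Rational(-30, 7), Mul(Rational(6, 7), D), Mul(Rational(6, 7), d)))
Add(474690, Mul(-1, Mul(Add(Pow(Add(-253, 160), -1), -110), Function('z')(-2, -14)))) = Add(474690, Mul(-1, Mul(Add(Pow(Add(-253, 160), -1), -110), Add(Rational(-30, 7), Mul(Rational(6, 7), -14), Mul(Rational(6, 7), -2))))) = Add(474690, Mul(-1, Mul(Add(Pow(-93, -1), -110), Add(Rational(-30, 7), -12, Rational(-12, 7))))) = Add(474690, Mul(-1, Mul(Add(Rational(-1, 93), -110), -18))) = Add(474690, Mul(-1, Mul(Rational(-10231, 93), -18))) = Add(474690, Mul(-1, Rational(61386, 31))) = Add(474690, Rational(-61386, 31)) = Rational(14654004, 31)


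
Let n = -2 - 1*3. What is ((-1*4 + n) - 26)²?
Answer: 1225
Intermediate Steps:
n = -5 (n = -2 - 3 = -5)
((-1*4 + n) - 26)² = ((-1*4 - 5) - 26)² = ((-4 - 5) - 26)² = (-9 - 26)² = (-35)² = 1225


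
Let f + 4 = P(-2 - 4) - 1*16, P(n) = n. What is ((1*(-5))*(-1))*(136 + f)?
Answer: 550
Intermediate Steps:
f = -26 (f = -4 + ((-2 - 4) - 1*16) = -4 + (-6 - 16) = -4 - 22 = -26)
((1*(-5))*(-1))*(136 + f) = ((1*(-5))*(-1))*(136 - 26) = -5*(-1)*110 = 5*110 = 550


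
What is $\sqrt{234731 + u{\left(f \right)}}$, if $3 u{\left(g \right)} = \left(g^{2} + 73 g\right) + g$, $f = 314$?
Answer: $\frac{5 \sqrt{99123}}{3} \approx 524.73$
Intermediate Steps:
$u{\left(g \right)} = \frac{g^{2}}{3} + \frac{74 g}{3}$ ($u{\left(g \right)} = \frac{\left(g^{2} + 73 g\right) + g}{3} = \frac{g^{2} + 74 g}{3} = \frac{g^{2}}{3} + \frac{74 g}{3}$)
$\sqrt{234731 + u{\left(f \right)}} = \sqrt{234731 + \frac{1}{3} \cdot 314 \left(74 + 314\right)} = \sqrt{234731 + \frac{1}{3} \cdot 314 \cdot 388} = \sqrt{234731 + \frac{121832}{3}} = \sqrt{\frac{826025}{3}} = \frac{5 \sqrt{99123}}{3}$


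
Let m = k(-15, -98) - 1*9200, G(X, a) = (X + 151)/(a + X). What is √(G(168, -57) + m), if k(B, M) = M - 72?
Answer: I*√115412361/111 ≈ 96.784*I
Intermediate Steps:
k(B, M) = -72 + M
G(X, a) = (151 + X)/(X + a)
m = -9370 (m = (-72 - 98) - 1*9200 = -170 - 9200 = -9370)
√(G(168, -57) + m) = √((151 + 168)/(168 - 57) - 9370) = √(319/111 - 9370) = √(-1039751/111) = I*√115412361/111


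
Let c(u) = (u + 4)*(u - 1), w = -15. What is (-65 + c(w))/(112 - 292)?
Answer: -37/60 ≈ -0.61667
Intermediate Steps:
c(u) = (-1 + u)*(4 + u) (c(u) = (4 + u)*(-1 + u) = (-1 + u)*(4 + u))
(-65 + c(w))/(112 - 292) = (-65 + (-4 + (-15)**2 + 3*(-15)))/(112 - 292) = (-65 + (-4 + 225 - 45))/(-180) = (-65 + 176)*(-1/180) = 111*(-1/180) = -37/60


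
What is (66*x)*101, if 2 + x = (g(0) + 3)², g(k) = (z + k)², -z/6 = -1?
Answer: 10125654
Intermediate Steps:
z = 6 (z = -6*(-1) = 6)
g(k) = (6 + k)²
x = 1519 (x = -2 + ((6 + 0)² + 3)² = -2 + (6² + 3)² = -2 + (36 + 3)² = -2 + 39² = -2 + 1521 = 1519)
(66*x)*101 = (66*1519)*101 = 100254*101 = 10125654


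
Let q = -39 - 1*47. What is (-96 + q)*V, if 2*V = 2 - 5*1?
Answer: 273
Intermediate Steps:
V = -3/2 (V = (2 - 5*1)/2 = (2 - 5)/2 = (1/2)*(-3) = -3/2 ≈ -1.5000)
q = -86 (q = -39 - 47 = -86)
(-96 + q)*V = (-96 - 86)*(-3/2) = -182*(-3/2) = 273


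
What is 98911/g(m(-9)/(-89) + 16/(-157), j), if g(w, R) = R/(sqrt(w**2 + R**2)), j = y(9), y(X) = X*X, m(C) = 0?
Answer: 98911*sqrt(161722345)/12717 ≈ 98911.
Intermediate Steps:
y(X) = X**2
j = 81 (j = 9**2 = 81)
g(w, R) = R/sqrt(R**2 + w**2) (g(w, R) = R/(sqrt(R**2 + w**2)) = R/sqrt(R**2 + w**2))
98911/g(m(-9)/(-89) + 16/(-157), j) = 98911/((81/sqrt(81**2 + (0/(-89) + 16/(-157))**2))) = 98911/((81/sqrt(6561 + (0*(-1/89) + 16*(-1/157))**2))) = 98911/((81/sqrt(6561 + (0 - 16/157)**2))) = 98911/((81/sqrt(6561 + (-16/157)**2))) = 98911/((81/sqrt(6561 + 256/24649))) = 98911/((81/sqrt(161722345/24649))) = 98911/((81*(157*sqrt(161722345)/161722345))) = 98911/((12717*sqrt(161722345)/161722345)) = 98911*(sqrt(161722345)/12717) = 98911*sqrt(161722345)/12717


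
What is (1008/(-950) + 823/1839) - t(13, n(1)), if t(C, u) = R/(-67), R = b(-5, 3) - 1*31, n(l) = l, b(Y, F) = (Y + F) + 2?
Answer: -62986652/58526175 ≈ -1.0762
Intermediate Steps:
b(Y, F) = 2 + F + Y (b(Y, F) = (F + Y) + 2 = 2 + F + Y)
R = -31 (R = (2 + 3 - 5) - 1*31 = 0 - 31 = -31)
t(C, u) = 31/67 (t(C, u) = -31/(-67) = -31*(-1/67) = 31/67)
(1008/(-950) + 823/1839) - t(13, n(1)) = (1008/(-950) + 823/1839) - 1*31/67 = (1008*(-1/950) + 823*(1/1839)) - 31/67 = (-504/475 + 823/1839) - 31/67 = -535931/873525 - 31/67 = -62986652/58526175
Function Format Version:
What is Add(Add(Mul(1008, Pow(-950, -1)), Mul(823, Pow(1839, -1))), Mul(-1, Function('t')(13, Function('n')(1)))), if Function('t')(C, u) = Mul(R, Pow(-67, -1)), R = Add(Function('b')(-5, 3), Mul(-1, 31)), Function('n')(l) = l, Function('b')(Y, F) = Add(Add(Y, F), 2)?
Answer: Rational(-62986652, 58526175) ≈ -1.0762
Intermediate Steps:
Function('b')(Y, F) = Add(2, F, Y) (Function('b')(Y, F) = Add(Add(F, Y), 2) = Add(2, F, Y))
R = -31 (R = Add(Add(2, 3, -5), Mul(-1, 31)) = Add(0, -31) = -31)
Function('t')(C, u) = Rational(31, 67) (Function('t')(C, u) = Mul(-31, Pow(-67, -1)) = Mul(-31, Rational(-1, 67)) = Rational(31, 67))
Add(Add(Mul(1008, Pow(-950, -1)), Mul(823, Pow(1839, -1))), Mul(-1, Function('t')(13, Function('n')(1)))) = Add(Add(Mul(1008, Pow(-950, -1)), Mul(823, Pow(1839, -1))), Mul(-1, Rational(31, 67))) = Add(Add(Mul(1008, Rational(-1, 950)), Mul(823, Rational(1, 1839))), Rational(-31, 67)) = Add(Add(Rational(-504, 475), Rational(823, 1839)), Rational(-31, 67)) = Add(Rational(-535931, 873525), Rational(-31, 67)) = Rational(-62986652, 58526175)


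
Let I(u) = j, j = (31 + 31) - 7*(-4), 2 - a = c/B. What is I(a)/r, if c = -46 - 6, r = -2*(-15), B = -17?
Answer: 3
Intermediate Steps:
r = 30
c = -52
a = -18/17 (a = 2 - (-52)/(-17) = 2 - (-52)*(-1)/17 = 2 - 1*52/17 = 2 - 52/17 = -18/17 ≈ -1.0588)
j = 90 (j = 62 + 28 = 90)
I(u) = 90
I(a)/r = 90/30 = 90*(1/30) = 3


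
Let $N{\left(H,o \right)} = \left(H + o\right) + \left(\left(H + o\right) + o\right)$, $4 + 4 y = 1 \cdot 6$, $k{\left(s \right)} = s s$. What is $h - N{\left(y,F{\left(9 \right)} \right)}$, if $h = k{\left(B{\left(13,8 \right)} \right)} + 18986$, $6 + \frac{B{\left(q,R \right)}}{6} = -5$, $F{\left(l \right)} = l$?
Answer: $23314$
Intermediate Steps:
$B{\left(q,R \right)} = -66$ ($B{\left(q,R \right)} = -36 + 6 \left(-5\right) = -36 - 30 = -66$)
$k{\left(s \right)} = s^{2}$
$y = \frac{1}{2}$ ($y = -1 + \frac{1 \cdot 6}{4} = -1 + \frac{1}{4} \cdot 6 = -1 + \frac{3}{2} = \frac{1}{2} \approx 0.5$)
$h = 23342$ ($h = \left(-66\right)^{2} + 18986 = 4356 + 18986 = 23342$)
$N{\left(H,o \right)} = 2 H + 3 o$ ($N{\left(H,o \right)} = \left(H + o\right) + \left(H + 2 o\right) = 2 H + 3 o$)
$h - N{\left(y,F{\left(9 \right)} \right)} = 23342 - \left(2 \cdot \frac{1}{2} + 3 \cdot 9\right) = 23342 - \left(1 + 27\right) = 23342 - 28 = 23314$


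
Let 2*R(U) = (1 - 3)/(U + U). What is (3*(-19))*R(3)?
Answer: 19/2 ≈ 9.5000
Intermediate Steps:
R(U) = -1/(2*U) (R(U) = ((1 - 3)/(U + U))/2 = (-2*1/(2*U))/2 = (-1/U)/2 = -1/(2*U))
(3*(-19))*R(3) = (3*(-19))*(-1/2/3) = -(-57)/(2*3) = -57*(-1/6) = 19/2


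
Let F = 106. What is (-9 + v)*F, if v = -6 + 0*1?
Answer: -1590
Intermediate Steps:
v = -6 (v = -6 + 0 = -6)
(-9 + v)*F = (-9 - 6)*106 = -15*106 = -1590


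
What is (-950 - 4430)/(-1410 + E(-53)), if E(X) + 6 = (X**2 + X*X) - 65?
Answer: -5380/4137 ≈ -1.3005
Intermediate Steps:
E(X) = -71 + 2*X**2 (E(X) = -6 + ((X**2 + X*X) - 65) = -6 + ((X**2 + X**2) - 65) = -6 + (2*X**2 - 65) = -6 + (-65 + 2*X**2) = -71 + 2*X**2)
(-950 - 4430)/(-1410 + E(-53)) = (-950 - 4430)/(-1410 + (-71 + 2*(-53)**2)) = -5380/(-1410 + (-71 + 2*2809)) = -5380/(-1410 + (-71 + 5618)) = -5380/(-1410 + 5547) = -5380/4137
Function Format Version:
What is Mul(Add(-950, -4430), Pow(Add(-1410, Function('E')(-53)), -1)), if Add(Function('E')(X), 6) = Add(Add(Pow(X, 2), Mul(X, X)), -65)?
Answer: Rational(-5380, 4137) ≈ -1.3005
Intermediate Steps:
Function('E')(X) = Add(-71, Mul(2, Pow(X, 2))) (Function('E')(X) = Add(-6, Add(Add(Pow(X, 2), Mul(X, X)), -65)) = Add(-6, Add(Add(Pow(X, 2), Pow(X, 2)), -65)) = Add(-6, Add(Mul(2, Pow(X, 2)), -65)) = Add(-6, Add(-65, Mul(2, Pow(X, 2)))) = Add(-71, Mul(2, Pow(X, 2))))
Mul(Add(-950, -4430), Pow(Add(-1410, Function('E')(-53)), -1)) = Mul(Add(-950, -4430), Pow(Add(-1410, Add(-71, Mul(2, Pow(-53, 2)))), -1)) = Mul(-5380, Pow(Add(-1410, Add(-71, Mul(2, 2809))), -1)) = Mul(-5380, Pow(Add(-1410, Add(-71, 5618)), -1)) = Mul(-5380, Pow(Add(-1410, 5547), -1)) = Mul(-5380, Pow(4137, -1)) = Mul(-5380, Rational(1, 4137)) = Rational(-5380, 4137)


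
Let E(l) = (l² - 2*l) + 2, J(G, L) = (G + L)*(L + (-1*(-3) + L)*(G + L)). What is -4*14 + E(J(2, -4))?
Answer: -46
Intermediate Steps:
J(G, L) = (G + L)*(L + (3 + L)*(G + L))
E(l) = 2 + l² - 2*l
-4*14 + E(J(2, -4)) = -4*14 + (2 + ((-4)³ + 3*2² + 4*(-4)² - 4*2² + 2*2*(-4)² + 7*2*(-4))² - 2*((-4)³ + 3*2² + 4*(-4)² - 4*2² + 2*2*(-4)² + 7*2*(-4))) = -56 + (2 + (-64 + 3*4 + 4*16 - 4*4 + 2*2*16 - 56)² - 2*(-64 + 3*4 + 4*16 - 4*4 + 2*2*16 - 56)) = -56 + (2 + (-64 + 12 + 64 - 16 + 64 - 56)² - 2*(-64 + 12 + 64 - 16 + 64 - 56)) = -56 + (2 + 4² - 2*4) = -56 + (2 + 16 - 8) = -56 + 10 = -46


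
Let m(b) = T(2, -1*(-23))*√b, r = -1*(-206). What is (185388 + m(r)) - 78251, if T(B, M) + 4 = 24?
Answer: 107137 + 20*√206 ≈ 1.0742e+5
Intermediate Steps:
T(B, M) = 20 (T(B, M) = -4 + 24 = 20)
r = 206
m(b) = 20*√b
(185388 + m(r)) - 78251 = (185388 + 20*√206) - 78251 = 107137 + 20*√206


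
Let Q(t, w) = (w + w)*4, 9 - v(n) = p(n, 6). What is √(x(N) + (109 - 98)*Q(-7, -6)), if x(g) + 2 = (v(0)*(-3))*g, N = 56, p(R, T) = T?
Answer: I*√1034 ≈ 32.156*I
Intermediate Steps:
v(n) = 3 (v(n) = 9 - 1*6 = 9 - 6 = 3)
Q(t, w) = 8*w (Q(t, w) = (2*w)*4 = 8*w)
x(g) = -2 - 9*g (x(g) = -2 + (3*(-3))*g = -2 - 9*g)
√(x(N) + (109 - 98)*Q(-7, -6)) = √((-2 - 9*56) + (109 - 98)*(8*(-6))) = √((-2 - 504) + 11*(-48)) = √(-506 - 528) = √(-1034) = I*√1034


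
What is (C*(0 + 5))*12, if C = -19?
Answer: -1140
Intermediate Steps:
(C*(0 + 5))*12 = -19*(0 + 5)*12 = -19*5*12 = -95*12 = -1140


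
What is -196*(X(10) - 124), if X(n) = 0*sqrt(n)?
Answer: 24304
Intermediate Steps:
X(n) = 0
-196*(X(10) - 124) = -196*(0 - 124) = -196*(-124) = 24304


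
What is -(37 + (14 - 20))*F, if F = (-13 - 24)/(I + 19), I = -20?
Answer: -1147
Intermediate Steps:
F = 37 (F = (-13 - 24)/(-20 + 19) = -37/(-1) = -37*(-1) = 37)
-(37 + (14 - 20))*F = -(37 + (14 - 20))*37 = -(37 - 6)*37 = -31*37 = -1*1147 = -1147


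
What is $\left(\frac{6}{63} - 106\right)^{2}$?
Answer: $\frac{4946176}{441} \approx 11216.0$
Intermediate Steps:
$\left(\frac{6}{63} - 106\right)^{2} = \left(6 \cdot \frac{1}{63} - 106\right)^{2} = \left(\frac{2}{21} - 106\right)^{2} = \left(- \frac{2224}{21}\right)^{2} = \frac{4946176}{441}$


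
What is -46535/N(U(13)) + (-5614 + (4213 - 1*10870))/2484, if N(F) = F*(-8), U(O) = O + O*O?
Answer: 24431591/904176 ≈ 27.021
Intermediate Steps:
U(O) = O + O²
N(F) = -8*F
-46535/N(U(13)) + (-5614 + (4213 - 1*10870))/2484 = -46535*(-1/(104*(1 + 13))) + (-5614 + (4213 - 1*10870))/2484 = -46535/((-104*14)) + (-5614 + (4213 - 10870))*(1/2484) = -46535/((-8*182)) + (-5614 - 6657)*(1/2484) = -46535/(-1456) - 12271*1/2484 = -46535*(-1/1456) - 12271/2484 = 46535/1456 - 12271/2484 = 24431591/904176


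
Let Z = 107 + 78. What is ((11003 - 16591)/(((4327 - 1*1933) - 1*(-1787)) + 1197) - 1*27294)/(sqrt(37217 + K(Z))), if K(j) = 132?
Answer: -73396360*sqrt(221)/7725497 ≈ -141.24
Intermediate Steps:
Z = 185
((11003 - 16591)/(((4327 - 1*1933) - 1*(-1787)) + 1197) - 1*27294)/(sqrt(37217 + K(Z))) = ((11003 - 16591)/(((4327 - 1*1933) - 1*(-1787)) + 1197) - 1*27294)/(sqrt(37217 + 132)) = (-5588/(((4327 - 1933) + 1787) + 1197) - 27294)/(sqrt(37349)) = (-5588/((2394 + 1787) + 1197) - 27294)/((13*sqrt(221))) = (-5588/(4181 + 1197) - 27294)*(sqrt(221)/2873) = (-5588/5378 - 27294)*(sqrt(221)/2873) = (-5588*1/5378 - 27294)*(sqrt(221)/2873) = (-2794/2689 - 27294)*(sqrt(221)/2873) = -73396360*sqrt(221)/7725497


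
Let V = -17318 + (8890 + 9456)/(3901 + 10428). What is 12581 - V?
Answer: 428404425/14329 ≈ 29898.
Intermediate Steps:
V = -248131276/14329 (V = -17318 + 18346/14329 = -248131276/14329 ≈ -17317.)
12581 - V = 12581 - 1*(-248131276/14329) = 12581 + 248131276/14329 = 428404425/14329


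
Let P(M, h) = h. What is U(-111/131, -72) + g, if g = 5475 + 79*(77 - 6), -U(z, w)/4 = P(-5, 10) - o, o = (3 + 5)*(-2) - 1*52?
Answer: 10772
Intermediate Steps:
o = -68 (o = 8*(-2) - 52 = -16 - 52 = -68)
U(z, w) = -312 (U(z, w) = -4*(10 - 1*(-68)) = -4*(10 + 68) = -4*78 = -312)
g = 11084 (g = 5475 + 79*71 = 5475 + 5609 = 11084)
U(-111/131, -72) + g = -312 + 11084 = 10772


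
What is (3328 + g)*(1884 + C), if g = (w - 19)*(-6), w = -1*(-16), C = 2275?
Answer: 13916014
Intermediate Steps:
w = 16
g = 18 (g = (16 - 19)*(-6) = -3*(-6) = 18)
(3328 + g)*(1884 + C) = (3328 + 18)*(1884 + 2275) = 3346*4159 = 13916014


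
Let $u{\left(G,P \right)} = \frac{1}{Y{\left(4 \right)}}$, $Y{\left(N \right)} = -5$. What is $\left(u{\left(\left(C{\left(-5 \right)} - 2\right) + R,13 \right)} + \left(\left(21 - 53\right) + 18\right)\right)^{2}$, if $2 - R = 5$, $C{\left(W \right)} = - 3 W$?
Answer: $\frac{5041}{25} \approx 201.64$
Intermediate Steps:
$R = -3$ ($R = 2 - 5 = -3$)
$u{\left(G,P \right)} = - \frac{1}{5}$ ($u{\left(G,P \right)} = \frac{1}{-5} = - \frac{1}{5}$)
$\left(u{\left(\left(C{\left(-5 \right)} - 2\right) + R,13 \right)} + \left(\left(21 - 53\right) + 18\right)\right)^{2} = \left(- \frac{1}{5} + \left(\left(21 - 53\right) + 18\right)\right)^{2} = \left(- \frac{1}{5} + \left(-32 + 18\right)\right)^{2} = \left(- \frac{1}{5} - 14\right)^{2} = \left(- \frac{71}{5}\right)^{2} = \frac{5041}{25}$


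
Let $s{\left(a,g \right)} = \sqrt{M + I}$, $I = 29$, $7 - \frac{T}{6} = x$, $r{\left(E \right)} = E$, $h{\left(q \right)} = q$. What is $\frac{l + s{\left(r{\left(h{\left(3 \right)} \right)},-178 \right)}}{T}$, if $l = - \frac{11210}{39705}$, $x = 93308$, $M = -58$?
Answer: $\frac{1121}{2222709723} - \frac{i \sqrt{29}}{559806} \approx 5.0434 \cdot 10^{-7} - 9.6197 \cdot 10^{-6} i$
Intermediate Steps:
$T = -559806$ ($T = 42 - 559848 = -559806$)
$l = - \frac{2242}{7941}$ ($l = \left(-11210\right) \frac{1}{39705} = - \frac{2242}{7941} \approx -0.28233$)
$s{\left(a,g \right)} = i \sqrt{29}$ ($s{\left(a,g \right)} = \sqrt{-58 + 29} = \sqrt{-29} = i \sqrt{29}$)
$\frac{l + s{\left(r{\left(h{\left(3 \right)} \right)},-178 \right)}}{T} = \frac{- \frac{2242}{7941} + i \sqrt{29}}{-559806} = \left(- \frac{2242}{7941} + i \sqrt{29}\right) \left(- \frac{1}{559806}\right) = \frac{1121}{2222709723} - \frac{i \sqrt{29}}{559806}$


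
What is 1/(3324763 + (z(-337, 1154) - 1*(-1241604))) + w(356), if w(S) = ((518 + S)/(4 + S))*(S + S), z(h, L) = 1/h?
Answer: 39900735214691/23082985170 ≈ 1728.6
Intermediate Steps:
w(S) = 2*S*(518 + S)/(4 + S) (w(S) = ((518 + S)/(4 + S))*(2*S) = 2*S*(518 + S)/(4 + S))
1/(3324763 + (z(-337, 1154) - 1*(-1241604))) + w(356) = 1/(3324763 + (1/(-337) - 1*(-1241604))) + 2*356*(518 + 356)/(4 + 356) = 1/(3324763 + (-1/337 + 1241604)) + 2*356*874/360 = 1/(3324763 + 418420547/337) + 2*356*(1/360)*874 = 1/(1538865678/337) + 77786/45 = 337/1538865678 + 77786/45 = 39900735214691/23082985170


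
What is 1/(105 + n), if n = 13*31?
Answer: 1/508 ≈ 0.0019685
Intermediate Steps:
n = 403
1/(105 + n) = 1/(105 + 403) = 1/508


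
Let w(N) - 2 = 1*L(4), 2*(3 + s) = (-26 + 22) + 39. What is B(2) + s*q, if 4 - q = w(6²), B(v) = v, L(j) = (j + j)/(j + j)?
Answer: 33/2 ≈ 16.500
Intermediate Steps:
L(j) = 1 (L(j) = (2*j)/((2*j)) = (2*j)*(1/(2*j)) = 1)
s = 29/2 (s = -3 + ((-26 + 22) + 39)/2 = -3 + (-4 + 39)/2 = -3 + (½)*35 = -3 + 35/2 = 29/2 ≈ 14.500)
w(N) = 3 (w(N) = 2 + 1*1 = 2 + 1 = 3)
q = 1 (q = 4 - 1*3 = 4 - 3 = 1)
B(2) + s*q = 2 + (29/2)*1 = 2 + 29/2 = 33/2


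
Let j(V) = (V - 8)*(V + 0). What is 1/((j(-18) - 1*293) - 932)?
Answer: -1/757 ≈ -0.0013210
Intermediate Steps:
j(V) = V*(-8 + V) (j(V) = (-8 + V)*V = V*(-8 + V))
1/((j(-18) - 1*293) - 932) = 1/((-18*(-8 - 18) - 1*293) - 932) = 1/((-18*(-26) - 293) - 932) = 1/((468 - 293) - 932) = 1/(175 - 932) = 1/(-757) = -1/757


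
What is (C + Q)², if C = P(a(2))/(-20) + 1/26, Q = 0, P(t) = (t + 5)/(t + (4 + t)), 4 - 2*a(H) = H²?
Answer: 25/43264 ≈ 0.00057785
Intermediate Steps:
a(H) = 2 - H²/2
P(t) = (5 + t)/(4 + 2*t)
C = -5/208 (C = ((5 + (2 - ½*2²))/(2*(2 + (2 - ½*2²))))/(-20) + 1/26 = ((5 + (2 - ½*4))/(2*(2 + (2 - ½*4))))*(-1/20) + 1*(1/26) = ((5 + (2 - 2))/(2*(2 + (2 - 2))))*(-1/20) + 1/26 = ((5 + 0)/(2*(2 + 0)))*(-1/20) + 1/26 = ((½)*5/2)*(-1/20) + 1/26 = ((½)*(½)*5)*(-1/20) + 1/26 = (5/4)*(-1/20) + 1/26 = -1/16 + 1/26 = -5/208 ≈ -0.024038)
(C + Q)² = (-5/208 + 0)² = (-5/208)² = 25/43264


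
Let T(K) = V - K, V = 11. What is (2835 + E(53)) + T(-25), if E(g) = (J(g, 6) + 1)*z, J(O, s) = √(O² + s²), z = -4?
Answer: 2867 - 4*√2845 ≈ 2653.6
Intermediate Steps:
T(K) = 11 - K
E(g) = -4 - 4*√(36 + g²) (E(g) = (√(g² + 6²) + 1)*(-4) = (√(g² + 36) + 1)*(-4) = (√(36 + g²) + 1)*(-4) = (1 + √(36 + g²))*(-4) = -4 - 4*√(36 + g²))
(2835 + E(53)) + T(-25) = (2835 + (-4 - 4*√(36 + 53²))) + (11 - 1*(-25)) = (2835 + (-4 - 4*√(36 + 2809))) + (11 + 25) = (2835 + (-4 - 4*√2845)) + 36 = (2831 - 4*√2845) + 36 = 2867 - 4*√2845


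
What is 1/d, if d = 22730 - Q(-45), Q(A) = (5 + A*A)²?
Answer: -1/4098170 ≈ -2.4401e-7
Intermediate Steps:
Q(A) = (5 + A²)²
d = -4098170 (d = 22730 - (5 + (-45)²)² = 22730 - (5 + 2025)² = 22730 - 1*2030² = 22730 - 1*4120900 = 22730 - 4120900 = -4098170)
1/d = 1/(-4098170) = -1/4098170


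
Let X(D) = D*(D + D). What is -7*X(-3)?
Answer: -126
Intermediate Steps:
X(D) = 2*D**2 (X(D) = D*(2*D) = 2*D**2)
-7*X(-3) = -14*(-3)**2 = -14*9 = -7*18 = -126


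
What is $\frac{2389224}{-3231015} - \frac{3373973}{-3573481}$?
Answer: $\frac{787836934617}{3848656904405} \approx 0.2047$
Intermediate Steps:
$\frac{2389224}{-3231015} - \frac{3373973}{-3573481} = 2389224 \left(- \frac{1}{3231015}\right) - - \frac{3373973}{3573481} = - \frac{796408}{1077005} + \frac{3373973}{3573481} = \frac{787836934617}{3848656904405}$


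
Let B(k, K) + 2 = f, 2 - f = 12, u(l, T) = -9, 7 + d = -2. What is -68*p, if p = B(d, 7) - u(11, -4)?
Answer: 204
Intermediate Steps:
d = -9 (d = -7 - 2 = -9)
f = -10 (f = 2 - 1*12 = 2 - 12 = -10)
B(k, K) = -12 (B(k, K) = -2 - 10 = -12)
p = -3 (p = -12 - 1*(-9) = -12 + 9 = -3)
-68*p = -68*(-3) = 204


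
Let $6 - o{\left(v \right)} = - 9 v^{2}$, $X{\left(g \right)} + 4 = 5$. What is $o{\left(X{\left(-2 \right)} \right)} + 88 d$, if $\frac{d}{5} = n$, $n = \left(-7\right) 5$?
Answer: $-15385$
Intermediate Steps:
$X{\left(g \right)} = 1$ ($X{\left(g \right)} = -4 + 5 = 1$)
$n = -35$
$d = -175$ ($d = 5 \left(-35\right) = -175$)
$o{\left(v \right)} = 6 + 9 v^{2}$ ($o{\left(v \right)} = 6 - - 9 v^{2} = 6 + 9 v^{2}$)
$o{\left(X{\left(-2 \right)} \right)} + 88 d = \left(6 + 9 \cdot 1^{2}\right) + 88 \left(-175\right) = \left(6 + 9 \cdot 1\right) - 15400 = \left(6 + 9\right) - 15400 = 15 - 15400 = -15385$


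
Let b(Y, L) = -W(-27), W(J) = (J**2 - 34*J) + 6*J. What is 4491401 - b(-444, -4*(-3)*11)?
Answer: 4492886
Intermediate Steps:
W(J) = J**2 - 28*J
b(Y, L) = -1485 (b(Y, L) = -(-27)*(-28 - 27) = -(-27)*(-55) = -1*1485 = -1485)
4491401 - b(-444, -4*(-3)*11) = 4491401 - 1*(-1485) = 4491401 + 1485 = 4492886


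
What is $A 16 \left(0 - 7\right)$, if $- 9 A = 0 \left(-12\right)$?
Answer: $0$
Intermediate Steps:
$A = 0$ ($A = - \frac{0 \left(-12\right)}{9} = \left(- \frac{1}{9}\right) 0 = 0$)
$A 16 \left(0 - 7\right) = 0 \cdot 16 \left(0 - 7\right) = 0 \cdot 16 \left(-7\right) = 0 \left(-112\right) = 0$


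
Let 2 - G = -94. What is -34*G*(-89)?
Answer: 290496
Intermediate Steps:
G = 96 (G = 2 - 1*(-94) = 2 + 94 = 96)
-34*G*(-89) = -34*96*(-89) = -3264*(-89) = 290496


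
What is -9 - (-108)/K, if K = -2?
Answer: -63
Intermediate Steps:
-9 - (-108)/K = -9 - (-108)/(-2) = -9 - (-108)*(-1)/2 = -9 - 12*9/2 = -9 - 54 = -63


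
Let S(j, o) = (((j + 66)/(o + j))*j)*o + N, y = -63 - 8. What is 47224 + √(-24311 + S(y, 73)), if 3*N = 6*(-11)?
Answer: 47224 + I*√45502/2 ≈ 47224.0 + 106.66*I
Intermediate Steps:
y = -71
N = -22 (N = (6*(-11))/3 = (⅓)*(-66) = -22)
S(j, o) = -22 + j*o*(66 + j)/(j + o) (S(j, o) = (((j + 66)/(o + j))*j)*o - 22 = (((66 + j)/(j + o))*j)*o - 22 = (j*(66 + j)/(j + o))*o - 22 = j*o*(66 + j)/(j + o) - 22 = -22 + j*o*(66 + j)/(j + o))
47224 + √(-24311 + S(y, 73)) = 47224 + √(-24311 + (-22*(-71) - 22*73 + 73*(-71)² + 66*(-71)*73)/(-71 + 73)) = 47224 + √(-24311 + (1562 - 1606 + 73*5041 - 342078)/2) = 47224 + √(-24311 + (1562 - 1606 + 367993 - 342078)/2) = 47224 + √(-24311 + (½)*25871) = 47224 + √(-24311 + 25871/2) = 47224 + √(-22751/2) = 47224 + I*√45502/2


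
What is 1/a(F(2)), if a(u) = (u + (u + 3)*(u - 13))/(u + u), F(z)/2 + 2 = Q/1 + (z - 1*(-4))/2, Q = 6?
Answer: 28/31 ≈ 0.90323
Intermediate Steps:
F(z) = 12 + z (F(z) = -4 + 2*(6/1 + (z - 1*(-4))/2) = -4 + 2*(6*1 + (z + 4)*(1/2)) = -4 + 2*(6 + (4 + z)*(1/2)) = -4 + 2*(6 + (2 + z/2)) = -4 + 2*(8 + z/2) = -4 + (16 + z) = 12 + z)
a(u) = (u + (-13 + u)*(3 + u))/(2*u) (a(u) = (u + (3 + u)*(-13 + u))/((2*u)) = (u + (-13 + u)*(3 + u))*(1/(2*u)) = (u + (-13 + u)*(3 + u))/(2*u))
1/a(F(2)) = 1/((-39 + (12 + 2)*(-9 + (12 + 2)))/(2*(12 + 2))) = 1/((1/2)*(-39 + 14*(-9 + 14))/14) = 1/((1/2)*(1/14)*(-39 + 14*5)) = 1/((1/2)*(1/14)*(-39 + 70)) = 1/((1/2)*(1/14)*31) = 1/(31/28) = 28/31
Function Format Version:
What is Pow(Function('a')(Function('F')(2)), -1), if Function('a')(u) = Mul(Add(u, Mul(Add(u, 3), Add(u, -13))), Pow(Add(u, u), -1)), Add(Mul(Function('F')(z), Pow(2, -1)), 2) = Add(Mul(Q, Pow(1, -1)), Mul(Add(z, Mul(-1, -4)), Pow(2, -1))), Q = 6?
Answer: Rational(28, 31) ≈ 0.90323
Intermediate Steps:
Function('F')(z) = Add(12, z) (Function('F')(z) = Add(-4, Mul(2, Add(Mul(6, Pow(1, -1)), Mul(Add(z, Mul(-1, -4)), Pow(2, -1))))) = Add(-4, Mul(2, Add(Mul(6, 1), Mul(Add(z, 4), Rational(1, 2))))) = Add(-4, Mul(2, Add(6, Mul(Add(4, z), Rational(1, 2))))) = Add(-4, Mul(2, Add(6, Add(2, Mul(Rational(1, 2), z))))) = Add(-4, Mul(2, Add(8, Mul(Rational(1, 2), z)))) = Add(-4, Add(16, z)) = Add(12, z))
Function('a')(u) = Mul(Rational(1, 2), Pow(u, -1), Add(u, Mul(Add(-13, u), Add(3, u)))) (Function('a')(u) = Mul(Add(u, Mul(Add(3, u), Add(-13, u))), Pow(Mul(2, u), -1)) = Mul(Add(u, Mul(Add(-13, u), Add(3, u))), Mul(Rational(1, 2), Pow(u, -1))) = Mul(Rational(1, 2), Pow(u, -1), Add(u, Mul(Add(-13, u), Add(3, u)))))
Pow(Function('a')(Function('F')(2)), -1) = Pow(Mul(Rational(1, 2), Pow(Add(12, 2), -1), Add(-39, Mul(Add(12, 2), Add(-9, Add(12, 2))))), -1) = Pow(Mul(Rational(1, 2), Pow(14, -1), Add(-39, Mul(14, Add(-9, 14)))), -1) = Pow(Mul(Rational(1, 2), Rational(1, 14), Add(-39, Mul(14, 5))), -1) = Pow(Mul(Rational(1, 2), Rational(1, 14), Add(-39, 70)), -1) = Pow(Mul(Rational(1, 2), Rational(1, 14), 31), -1) = Pow(Rational(31, 28), -1) = Rational(28, 31)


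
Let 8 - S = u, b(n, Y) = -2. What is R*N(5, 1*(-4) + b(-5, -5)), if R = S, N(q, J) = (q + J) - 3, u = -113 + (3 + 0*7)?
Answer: -472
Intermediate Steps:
u = -110 (u = -113 + (3 + 0) = -113 + 3 = -110)
S = 118 (S = 8 - 1*(-110) = 8 + 110 = 118)
N(q, J) = -3 + J + q (N(q, J) = (J + q) - 3 = -3 + J + q)
R = 118
R*N(5, 1*(-4) + b(-5, -5)) = 118*(-3 + (1*(-4) - 2) + 5) = 118*(-3 + (-4 - 2) + 5) = 118*(-3 - 6 + 5) = 118*(-4) = -472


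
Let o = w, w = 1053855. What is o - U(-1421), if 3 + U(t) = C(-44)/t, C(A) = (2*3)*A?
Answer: 1497531954/1421 ≈ 1.0539e+6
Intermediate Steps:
C(A) = 6*A
U(t) = -3 - 264/t (U(t) = -3 + (6*(-44))/t = -3 - 264/t)
o = 1053855
o - U(-1421) = 1053855 - (-3 - 264/(-1421)) = 1053855 - (-3 - 264*(-1/1421)) = 1053855 - (-3 + 264/1421) = 1053855 - 1*(-3999/1421) = 1053855 + 3999/1421 = 1497531954/1421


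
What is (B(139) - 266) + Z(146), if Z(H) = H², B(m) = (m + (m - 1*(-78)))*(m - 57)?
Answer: 50242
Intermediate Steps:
B(m) = (-57 + m)*(78 + 2*m) (B(m) = (m + (m + 78))*(-57 + m) = (m + (78 + m))*(-57 + m) = (78 + 2*m)*(-57 + m) = (-57 + m)*(78 + 2*m))
(B(139) - 266) + Z(146) = ((-4446 - 36*139 + 2*139²) - 266) + 146² = ((-4446 - 5004 + 2*19321) - 266) + 21316 = ((-4446 - 5004 + 38642) - 266) + 21316 = (29192 - 266) + 21316 = 28926 + 21316 = 50242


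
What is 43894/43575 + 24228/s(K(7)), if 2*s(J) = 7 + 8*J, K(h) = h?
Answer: 33559294/43575 ≈ 770.15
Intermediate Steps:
s(J) = 7/2 + 4*J (s(J) = (7 + 8*J)/2 = 7/2 + 4*J)
43894/43575 + 24228/s(K(7)) = 43894/43575 + 24228/(7/2 + 4*7) = 43894*(1/43575) + 24228/(7/2 + 28) = 43894/43575 + 24228/(63/2) = 43894/43575 + 24228*(2/63) = 43894/43575 + 5384/7 = 33559294/43575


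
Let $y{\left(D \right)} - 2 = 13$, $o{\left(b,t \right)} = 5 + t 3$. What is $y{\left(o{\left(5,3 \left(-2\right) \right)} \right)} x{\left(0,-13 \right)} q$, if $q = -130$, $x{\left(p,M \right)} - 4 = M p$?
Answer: $-7800$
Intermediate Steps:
$o{\left(b,t \right)} = 5 + 3 t$
$y{\left(D \right)} = 15$ ($y{\left(D \right)} = 2 + 13 = 15$)
$x{\left(p,M \right)} = 4 + M p$
$y{\left(o{\left(5,3 \left(-2\right) \right)} \right)} x{\left(0,-13 \right)} q = 15 \left(4 - 0\right) \left(-130\right) = 15 \left(4 + 0\right) \left(-130\right) = 15 \cdot 4 \left(-130\right) = 60 \left(-130\right) = -7800$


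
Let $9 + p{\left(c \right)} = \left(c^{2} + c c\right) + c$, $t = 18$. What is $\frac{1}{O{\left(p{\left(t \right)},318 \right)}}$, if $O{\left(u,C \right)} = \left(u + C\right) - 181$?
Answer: $\frac{1}{794} \approx 0.0012594$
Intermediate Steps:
$p{\left(c \right)} = -9 + c + 2 c^{2}$ ($p{\left(c \right)} = -9 + \left(\left(c^{2} + c c\right) + c\right) = -9 + \left(\left(c^{2} + c^{2}\right) + c\right) = -9 + \left(2 c^{2} + c\right) = -9 + \left(c + 2 c^{2}\right) = -9 + c + 2 c^{2}$)
$O{\left(u,C \right)} = -181 + C + u$ ($O{\left(u,C \right)} = \left(C + u\right) - 181 = -181 + C + u$)
$\frac{1}{O{\left(p{\left(t \right)},318 \right)}} = \frac{1}{-181 + 318 + \left(-9 + 18 + 2 \cdot 18^{2}\right)} = \frac{1}{-181 + 318 + \left(-9 + 18 + 2 \cdot 324\right)} = \frac{1}{-181 + 318 + \left(-9 + 18 + 648\right)} = \frac{1}{-181 + 318 + 657} = \frac{1}{794}$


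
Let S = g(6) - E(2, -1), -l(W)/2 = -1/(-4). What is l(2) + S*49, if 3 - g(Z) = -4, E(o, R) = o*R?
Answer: 881/2 ≈ 440.50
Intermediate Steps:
E(o, R) = R*o
g(Z) = 7 (g(Z) = 3 - 1*(-4) = 3 + 4 = 7)
l(W) = -½ (l(W) = -(-2)/(-4) = -(-2)*(-1)/4 = -2*¼ = -½)
S = 9 (S = 7 - (-1)*2 = 7 - 1*(-2) = 7 + 2 = 9)
l(2) + S*49 = -½ + 9*49 = -½ + 441 = 881/2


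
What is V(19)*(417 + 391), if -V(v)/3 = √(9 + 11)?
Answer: -4848*√5 ≈ -10840.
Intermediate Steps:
V(v) = -6*√5 (V(v) = -3*√(9 + 11) = -6*√5)
V(19)*(417 + 391) = (-6*√5)*(417 + 391) = -6*√5*808 = -4848*√5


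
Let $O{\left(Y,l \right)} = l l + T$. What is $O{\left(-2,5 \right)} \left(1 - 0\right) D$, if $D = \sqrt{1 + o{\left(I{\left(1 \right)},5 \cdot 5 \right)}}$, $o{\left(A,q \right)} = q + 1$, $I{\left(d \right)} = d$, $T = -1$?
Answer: $72 \sqrt{3} \approx 124.71$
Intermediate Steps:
$O{\left(Y,l \right)} = -1 + l^{2}$ ($O{\left(Y,l \right)} = l l - 1 = l^{2} - 1 = -1 + l^{2}$)
$o{\left(A,q \right)} = 1 + q$
$D = 3 \sqrt{3}$ ($D = \sqrt{1 + \left(1 + 5 \cdot 5\right)} = \sqrt{1 + \left(1 + 25\right)} = \sqrt{1 + 26} = \sqrt{27} = 3 \sqrt{3} \approx 5.1962$)
$O{\left(-2,5 \right)} \left(1 - 0\right) D = \left(-1 + 5^{2}\right) \left(1 - 0\right) 3 \sqrt{3} = \left(-1 + 25\right) \left(1 + 0\right) 3 \sqrt{3} = 24 \cdot 1 \cdot 3 \sqrt{3} = 24 \cdot 3 \sqrt{3} = 72 \sqrt{3}$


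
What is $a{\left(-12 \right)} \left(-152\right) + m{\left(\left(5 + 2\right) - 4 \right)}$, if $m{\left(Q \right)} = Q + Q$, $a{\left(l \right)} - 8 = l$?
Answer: $614$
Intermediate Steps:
$a{\left(l \right)} = 8 + l$
$m{\left(Q \right)} = 2 Q$
$a{\left(-12 \right)} \left(-152\right) + m{\left(\left(5 + 2\right) - 4 \right)} = \left(8 - 12\right) \left(-152\right) + 2 \left(\left(5 + 2\right) - 4\right) = \left(-4\right) \left(-152\right) + 2 \left(7 - 4\right) = 608 + 2 \cdot 3 = 608 + 6 = 614$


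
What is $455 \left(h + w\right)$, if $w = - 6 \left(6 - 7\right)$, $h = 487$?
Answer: $224315$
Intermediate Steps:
$w = 6$ ($w = \left(-6\right) \left(-1\right) = 6$)
$455 \left(h + w\right) = 455 \left(487 + 6\right) = 455 \cdot 493 = 224315$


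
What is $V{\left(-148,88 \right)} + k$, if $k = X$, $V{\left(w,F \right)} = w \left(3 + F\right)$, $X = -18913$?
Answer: $-32381$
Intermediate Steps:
$k = -18913$
$V{\left(-148,88 \right)} + k = - 148 \left(3 + 88\right) - 18913 = \left(-148\right) 91 - 18913 = -13468 - 18913 = -32381$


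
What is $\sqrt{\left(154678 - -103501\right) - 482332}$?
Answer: $i \sqrt{224153} \approx 473.45 i$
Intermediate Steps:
$\sqrt{\left(154678 - -103501\right) - 482332} = \sqrt{\left(154678 + 103501\right) - 482332} = \sqrt{258179 - 482332} = \sqrt{-224153} = i \sqrt{224153}$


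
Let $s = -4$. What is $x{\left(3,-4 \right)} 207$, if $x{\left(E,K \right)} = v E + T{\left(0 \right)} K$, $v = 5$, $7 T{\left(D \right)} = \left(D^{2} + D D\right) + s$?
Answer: $\frac{25047}{7} \approx 3578.1$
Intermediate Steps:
$T{\left(D \right)} = - \frac{4}{7} + \frac{2 D^{2}}{7}$ ($T{\left(D \right)} = \frac{\left(D^{2} + D D\right) - 4}{7} = \frac{\left(D^{2} + D^{2}\right) - 4}{7} = \frac{2 D^{2} - 4}{7} = \frac{-4 + 2 D^{2}}{7} = - \frac{4}{7} + \frac{2 D^{2}}{7}$)
$x{\left(E,K \right)} = 5 E - \frac{4 K}{7}$ ($x{\left(E,K \right)} = 5 E + \left(- \frac{4}{7} + \frac{2 \cdot 0^{2}}{7}\right) K = 5 E + \left(- \frac{4}{7} + \frac{2}{7} \cdot 0\right) K = 5 E + \left(- \frac{4}{7} + 0\right) K = 5 E - \frac{4 K}{7}$)
$x{\left(3,-4 \right)} 207 = \left(5 \cdot 3 - - \frac{16}{7}\right) 207 = \left(15 + \frac{16}{7}\right) 207 = \frac{121}{7} \cdot 207 = \frac{25047}{7}$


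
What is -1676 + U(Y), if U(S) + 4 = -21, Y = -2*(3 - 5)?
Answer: -1701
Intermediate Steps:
Y = 4 (Y = -2*(-2) = 4)
U(S) = -25 (U(S) = -4 - 21 = -25)
-1676 + U(Y) = -1676 - 25 = -1701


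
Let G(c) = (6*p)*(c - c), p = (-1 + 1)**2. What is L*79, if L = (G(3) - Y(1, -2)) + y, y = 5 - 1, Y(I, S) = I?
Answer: 237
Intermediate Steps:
p = 0 (p = 0**2 = 0)
y = 4
G(c) = 0 (G(c) = (6*0)*(c - c) = 0*0 = 0)
L = 3 (L = (0 - 1*1) + 4 = (0 - 1) + 4 = -1 + 4 = 3)
L*79 = 3*79 = 237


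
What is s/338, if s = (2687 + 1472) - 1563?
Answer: 1298/169 ≈ 7.6805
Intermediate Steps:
s = 2596 (s = 4159 - 1563 = 2596)
s/338 = 2596/338 = 2596*(1/338) = 1298/169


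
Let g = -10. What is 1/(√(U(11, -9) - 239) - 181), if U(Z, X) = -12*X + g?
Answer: -181/32902 - I*√141/32902 ≈ -0.0055012 - 0.0003609*I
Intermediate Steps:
U(Z, X) = -10 - 12*X (U(Z, X) = -12*X - 10 = -10 - 12*X)
1/(√(U(11, -9) - 239) - 181) = 1/(√((-10 - 12*(-9)) - 239) - 181) = 1/(√((-10 + 108) - 239) - 181) = 1/(√(98 - 239) - 181) = 1/(√(-141) - 181) = 1/(I*√141 - 181) = 1/(-181 + I*√141)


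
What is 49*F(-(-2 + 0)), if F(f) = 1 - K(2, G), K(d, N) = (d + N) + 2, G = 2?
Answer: -245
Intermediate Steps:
K(d, N) = 2 + N + d (K(d, N) = (N + d) + 2 = 2 + N + d)
F(f) = -5 (F(f) = 1 - (2 + 2 + 2) = 1 - 1*6 = 1 - 6 = -5)
49*F(-(-2 + 0)) = 49*(-5) = -245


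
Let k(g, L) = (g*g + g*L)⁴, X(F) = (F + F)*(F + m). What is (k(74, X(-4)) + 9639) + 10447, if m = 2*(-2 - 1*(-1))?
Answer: 6643029814906742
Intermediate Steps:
m = -2 (m = 2*(-2 + 1) = 2*(-1) = -2)
X(F) = 2*F*(-2 + F) (X(F) = (F + F)*(F - 2) = (2*F)*(-2 + F) = 2*F*(-2 + F))
k(g, L) = (g² + L*g)⁴
(k(74, X(-4)) + 9639) + 10447 = (74⁴*(2*(-4)*(-2 - 4) + 74)⁴ + 9639) + 10447 = (29986576*(2*(-4)*(-6) + 74)⁴ + 9639) + 10447 = (29986576*(48 + 74)⁴ + 9639) + 10447 = (29986576*122⁴ + 9639) + 10447 = (29986576*221533456 + 9639) + 10447 = (6643029814886656 + 9639) + 10447 = 6643029814896295 + 10447 = 6643029814906742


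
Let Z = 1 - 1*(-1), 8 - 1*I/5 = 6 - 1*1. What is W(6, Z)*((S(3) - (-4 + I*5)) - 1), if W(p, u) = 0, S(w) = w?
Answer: 0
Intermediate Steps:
I = 15 (I = 40 - 5*(6 - 1*1) = 40 - 5*(6 - 1) = 40 - 5*5 = 40 - 25 = 15)
Z = 2 (Z = 1 + 1 = 2)
W(6, Z)*((S(3) - (-4 + I*5)) - 1) = 0*((3 - (-4 + 15*5)) - 1) = 0*((3 - (-4 + 75)) - 1) = 0*((3 - 1*71) - 1) = 0*((3 - 71) - 1) = 0*(-68 - 1) = 0*(-69) = 0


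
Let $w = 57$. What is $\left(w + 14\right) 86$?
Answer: $6106$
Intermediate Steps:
$\left(w + 14\right) 86 = \left(57 + 14\right) 86 = 71 \cdot 86 = 6106$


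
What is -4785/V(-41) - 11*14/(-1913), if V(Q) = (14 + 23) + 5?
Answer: -3049079/26782 ≈ -113.85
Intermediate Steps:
V(Q) = 42 (V(Q) = 37 + 5 = 42)
-4785/V(-41) - 11*14/(-1913) = -4785/42 - 11*14/(-1913) = -4785*1/42 - 154*(-1/1913) = -1595/14 + 154/1913 = -3049079/26782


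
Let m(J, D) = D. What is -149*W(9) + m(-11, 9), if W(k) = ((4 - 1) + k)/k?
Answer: -569/3 ≈ -189.67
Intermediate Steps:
W(k) = (3 + k)/k
-149*W(9) + m(-11, 9) = -149*(3 + 9)/9 + 9 = -149*12/9 + 9 = -149*4/3 + 9 = -596/3 + 9 = -569/3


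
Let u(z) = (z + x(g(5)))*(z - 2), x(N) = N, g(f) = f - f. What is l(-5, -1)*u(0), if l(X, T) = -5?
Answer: 0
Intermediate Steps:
g(f) = 0
u(z) = z*(-2 + z) (u(z) = (z + 0)*(z - 2) = z*(-2 + z))
l(-5, -1)*u(0) = -0*(-2 + 0) = -0*(-2) = -5*0 = 0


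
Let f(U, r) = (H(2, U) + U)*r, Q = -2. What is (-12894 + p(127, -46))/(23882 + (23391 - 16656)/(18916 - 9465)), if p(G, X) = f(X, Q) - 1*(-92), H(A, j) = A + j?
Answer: -119290522/225715517 ≈ -0.52850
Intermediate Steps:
f(U, r) = r*(2 + 2*U) (f(U, r) = ((2 + U) + U)*r = (2 + 2*U)*r = r*(2 + 2*U))
p(G, X) = 88 - 4*X (p(G, X) = 2*(-2)*(1 + X) - 1*(-92) = (-4 - 4*X) + 92 = 88 - 4*X)
(-12894 + p(127, -46))/(23882 + (23391 - 16656)/(18916 - 9465)) = (-12894 + (88 - 4*(-46)))/(23882 + (23391 - 16656)/(18916 - 9465)) = (-12894 + (88 + 184))/(23882 + 6735/9451) = (-12894 + 272)/(23882 + 6735*(1/9451)) = -12622/(23882 + 6735/9451) = -12622/225715517/9451 = -12622*9451/225715517 = -119290522/225715517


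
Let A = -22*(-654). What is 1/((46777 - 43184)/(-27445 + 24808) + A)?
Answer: 2637/37937563 ≈ 6.9509e-5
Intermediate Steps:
A = 14388
1/((46777 - 43184)/(-27445 + 24808) + A) = 1/((46777 - 43184)/(-27445 + 24808) + 14388) = 1/(3593/(-2637) + 14388) = 1/(3593*(-1/2637) + 14388) = 1/(-3593/2637 + 14388) = 1/(37937563/2637) = 2637/37937563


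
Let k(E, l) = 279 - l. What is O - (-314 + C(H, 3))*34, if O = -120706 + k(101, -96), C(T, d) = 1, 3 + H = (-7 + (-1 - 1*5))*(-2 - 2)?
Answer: -109689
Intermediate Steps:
H = 49 (H = -3 + (-7 + (-1 - 1*5))*(-2 - 2) = -3 + (-7 + (-1 - 5))*(-4) = -3 + (-7 - 6)*(-4) = -3 - 13*(-4) = -3 + 52 = 49)
O = -120331 (O = -120706 + (279 - 1*(-96)) = -120706 + (279 + 96) = -120706 + 375 = -120331)
O - (-314 + C(H, 3))*34 = -120331 - (-314 + 1)*34 = -120331 - (-313)*34 = -120331 - 1*(-10642) = -120331 + 10642 = -109689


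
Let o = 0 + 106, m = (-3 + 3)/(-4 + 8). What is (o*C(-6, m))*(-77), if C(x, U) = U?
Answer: 0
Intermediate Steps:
m = 0 (m = 0/4 = 0*(¼) = 0)
o = 106
(o*C(-6, m))*(-77) = (106*0)*(-77) = 0*(-77) = 0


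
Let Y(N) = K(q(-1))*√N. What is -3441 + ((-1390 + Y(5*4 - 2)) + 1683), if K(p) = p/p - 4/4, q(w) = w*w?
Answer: -3148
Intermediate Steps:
q(w) = w²
K(p) = 0 (K(p) = 1 - 4*¼ = 1 - 1 = 0)
Y(N) = 0 (Y(N) = 0*√N = 0)
-3441 + ((-1390 + Y(5*4 - 2)) + 1683) = -3441 + ((-1390 + 0) + 1683) = -3441 + (-1390 + 1683) = -3441 + 293 = -3148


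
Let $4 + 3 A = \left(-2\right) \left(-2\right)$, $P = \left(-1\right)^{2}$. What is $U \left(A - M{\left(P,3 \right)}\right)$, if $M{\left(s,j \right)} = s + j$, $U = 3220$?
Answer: $-12880$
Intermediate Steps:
$P = 1$
$M{\left(s,j \right)} = j + s$
$A = 0$ ($A = - \frac{4}{3} + \frac{\left(-2\right) \left(-2\right)}{3} = - \frac{4}{3} + \frac{1}{3} \cdot 4 = - \frac{4}{3} + \frac{4}{3} = 0$)
$U \left(A - M{\left(P,3 \right)}\right) = 3220 \left(0 - \left(3 + 1\right)\right) = 3220 \left(0 - 4\right) = 3220 \left(-4\right) = -12880$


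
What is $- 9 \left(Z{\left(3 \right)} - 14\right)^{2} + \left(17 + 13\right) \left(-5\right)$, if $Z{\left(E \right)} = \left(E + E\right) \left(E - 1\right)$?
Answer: $-186$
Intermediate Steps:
$Z{\left(E \right)} = 2 E \left(-1 + E\right)$
$- 9 \left(Z{\left(3 \right)} - 14\right)^{2} + \left(17 + 13\right) \left(-5\right) = - 9 \left(2 \cdot 3 \left(-1 + 3\right) - 14\right)^{2} + \left(17 + 13\right) \left(-5\right) = - 9 \left(2 \cdot 3 \cdot 2 - 14\right)^{2} + 30 \left(-5\right) = - 9 \left(12 - 14\right)^{2} - 150 = - 9 \left(-2\right)^{2} - 150 = \left(-9\right) 4 - 150 = -36 - 150 = -186$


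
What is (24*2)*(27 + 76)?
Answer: 4944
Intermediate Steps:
(24*2)*(27 + 76) = 48*103 = 4944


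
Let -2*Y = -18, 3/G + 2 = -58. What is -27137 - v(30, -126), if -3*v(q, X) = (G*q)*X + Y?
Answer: -27071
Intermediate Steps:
G = -1/20 (G = 3/(-2 - 58) = 3/(-60) = 3*(-1/60) = -1/20 ≈ -0.050000)
Y = 9 (Y = -1/2*(-18) = 9)
v(q, X) = -3 + X*q/60 (v(q, X) = -((-q/20)*X + 9)/3 = -(-X*q/20 + 9)/3 = -(9 - X*q/20)/3 = -3 + X*q/60)
-27137 - v(30, -126) = -27137 - (-3 + (1/60)*(-126)*30) = -27137 - (-3 - 63) = -27137 - 1*(-66) = -27137 + 66 = -27071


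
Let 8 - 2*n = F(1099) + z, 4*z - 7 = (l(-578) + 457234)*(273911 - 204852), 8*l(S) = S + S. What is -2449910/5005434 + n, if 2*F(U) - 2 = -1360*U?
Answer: -157987286598540883/40043472 ≈ -3.9454e+9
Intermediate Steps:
l(S) = S/4 (l(S) = (S + S)/8 = (2*S)/8 = S/4)
z = 63132287575/8 (z = 7/4 + (((1/4)*(-578) + 457234)*(273911 - 204852))/4 = 7/4 + ((-289/2 + 457234)*69059)/4 = 7/4 + ((914179/2)*69059)/4 = 7/4 + (1/4)*(63132287561/2) = 7/4 + 63132287561/8 = 63132287575/8 ≈ 7.8915e+9)
F(U) = 1 - 680*U (F(U) = 1 + (-1360*U)/2 = 1 - 680*U)
n = -63126308959/16 (n = 4 - ((1 - 680*1099) + 63132287575/8)/2 = 4 - ((1 - 747320) + 63132287575/8)/2 = 4 - (-747319 + 63132287575/8)/2 = 4 - 1/2*63126309023/8 = 4 - 63126309023/16 = -63126308959/16 ≈ -3.9454e+9)
-2449910/5005434 + n = -2449910/5005434 - 63126308959/16 = -2449910*1/5005434 - 63126308959/16 = -1224955/2502717 - 63126308959/16 = -157987286598540883/40043472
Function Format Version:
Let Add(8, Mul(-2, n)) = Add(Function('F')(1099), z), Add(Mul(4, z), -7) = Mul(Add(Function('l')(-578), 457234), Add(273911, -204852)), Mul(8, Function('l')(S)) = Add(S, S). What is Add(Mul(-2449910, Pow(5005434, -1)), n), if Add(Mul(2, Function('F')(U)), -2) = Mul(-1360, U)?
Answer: Rational(-157987286598540883, 40043472) ≈ -3.9454e+9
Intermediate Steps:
Function('l')(S) = Mul(Rational(1, 4), S) (Function('l')(S) = Mul(Rational(1, 8), Add(S, S)) = Mul(Rational(1, 8), Mul(2, S)) = Mul(Rational(1, 4), S))
z = Rational(63132287575, 8) (z = Add(Rational(7, 4), Mul(Rational(1, 4), Mul(Add(Mul(Rational(1, 4), -578), 457234), Add(273911, -204852)))) = Add(Rational(7, 4), Mul(Rational(1, 4), Mul(Add(Rational(-289, 2), 457234), 69059))) = Add(Rational(7, 4), Mul(Rational(1, 4), Mul(Rational(914179, 2), 69059))) = Add(Rational(7, 4), Mul(Rational(1, 4), Rational(63132287561, 2))) = Add(Rational(7, 4), Rational(63132287561, 8)) = Rational(63132287575, 8) ≈ 7.8915e+9)
Function('F')(U) = Add(1, Mul(-680, U)) (Function('F')(U) = Add(1, Mul(Rational(1, 2), Mul(-1360, U))) = Add(1, Mul(-680, U)))
n = Rational(-63126308959, 16) (n = Add(4, Mul(Rational(-1, 2), Add(Add(1, Mul(-680, 1099)), Rational(63132287575, 8)))) = Add(4, Mul(Rational(-1, 2), Add(Add(1, -747320), Rational(63132287575, 8)))) = Add(4, Mul(Rational(-1, 2), Add(-747319, Rational(63132287575, 8)))) = Add(4, Mul(Rational(-1, 2), Rational(63126309023, 8))) = Add(4, Rational(-63126309023, 16)) = Rational(-63126308959, 16) ≈ -3.9454e+9)
Add(Mul(-2449910, Pow(5005434, -1)), n) = Add(Mul(-2449910, Pow(5005434, -1)), Rational(-63126308959, 16)) = Add(Mul(-2449910, Rational(1, 5005434)), Rational(-63126308959, 16)) = Add(Rational(-1224955, 2502717), Rational(-63126308959, 16)) = Rational(-157987286598540883, 40043472)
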